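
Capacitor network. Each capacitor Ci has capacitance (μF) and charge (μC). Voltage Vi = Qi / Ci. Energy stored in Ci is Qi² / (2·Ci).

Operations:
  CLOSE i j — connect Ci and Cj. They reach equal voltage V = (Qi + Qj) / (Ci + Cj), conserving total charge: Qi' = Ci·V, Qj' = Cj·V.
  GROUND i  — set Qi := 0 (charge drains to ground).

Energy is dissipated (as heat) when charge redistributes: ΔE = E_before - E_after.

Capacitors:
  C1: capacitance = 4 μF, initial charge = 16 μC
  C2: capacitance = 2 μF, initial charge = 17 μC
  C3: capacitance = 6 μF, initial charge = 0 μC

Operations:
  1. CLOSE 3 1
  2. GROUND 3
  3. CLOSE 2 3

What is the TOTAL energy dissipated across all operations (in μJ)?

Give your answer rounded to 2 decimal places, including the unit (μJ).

Answer: 81.07 μJ

Derivation:
Initial: C1(4μF, Q=16μC, V=4.00V), C2(2μF, Q=17μC, V=8.50V), C3(6μF, Q=0μC, V=0.00V)
Op 1: CLOSE 3-1: Q_total=16.00, C_total=10.00, V=1.60; Q3=9.60, Q1=6.40; dissipated=19.200
Op 2: GROUND 3: Q3=0; energy lost=7.680
Op 3: CLOSE 2-3: Q_total=17.00, C_total=8.00, V=2.12; Q2=4.25, Q3=12.75; dissipated=54.188
Total dissipated: 81.067 μJ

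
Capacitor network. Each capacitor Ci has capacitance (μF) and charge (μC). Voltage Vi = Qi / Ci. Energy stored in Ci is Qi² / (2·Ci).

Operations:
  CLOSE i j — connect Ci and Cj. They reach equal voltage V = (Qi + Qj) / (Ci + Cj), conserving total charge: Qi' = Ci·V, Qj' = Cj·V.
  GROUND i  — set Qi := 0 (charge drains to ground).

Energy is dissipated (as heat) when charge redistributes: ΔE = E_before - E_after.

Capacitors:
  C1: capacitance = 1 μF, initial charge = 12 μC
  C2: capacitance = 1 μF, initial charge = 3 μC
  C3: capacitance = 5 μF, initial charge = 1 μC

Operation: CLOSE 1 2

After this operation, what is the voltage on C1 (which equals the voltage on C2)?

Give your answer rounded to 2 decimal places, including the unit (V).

Initial: C1(1μF, Q=12μC, V=12.00V), C2(1μF, Q=3μC, V=3.00V), C3(5μF, Q=1μC, V=0.20V)
Op 1: CLOSE 1-2: Q_total=15.00, C_total=2.00, V=7.50; Q1=7.50, Q2=7.50; dissipated=20.250

Answer: 7.50 V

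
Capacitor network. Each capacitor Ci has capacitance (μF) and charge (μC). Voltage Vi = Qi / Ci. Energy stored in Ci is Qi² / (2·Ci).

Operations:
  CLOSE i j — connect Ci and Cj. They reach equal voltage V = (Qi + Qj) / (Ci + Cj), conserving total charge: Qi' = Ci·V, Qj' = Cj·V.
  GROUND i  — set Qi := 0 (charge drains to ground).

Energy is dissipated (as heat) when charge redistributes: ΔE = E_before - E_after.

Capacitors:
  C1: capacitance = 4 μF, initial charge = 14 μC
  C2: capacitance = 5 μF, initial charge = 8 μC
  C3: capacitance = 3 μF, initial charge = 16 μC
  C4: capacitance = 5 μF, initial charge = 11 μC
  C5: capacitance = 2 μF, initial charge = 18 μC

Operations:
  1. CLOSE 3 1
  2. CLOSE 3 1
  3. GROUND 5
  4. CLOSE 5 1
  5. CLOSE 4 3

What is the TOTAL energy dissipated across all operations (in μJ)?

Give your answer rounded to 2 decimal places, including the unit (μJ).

Initial: C1(4μF, Q=14μC, V=3.50V), C2(5μF, Q=8μC, V=1.60V), C3(3μF, Q=16μC, V=5.33V), C4(5μF, Q=11μC, V=2.20V), C5(2μF, Q=18μC, V=9.00V)
Op 1: CLOSE 3-1: Q_total=30.00, C_total=7.00, V=4.29; Q3=12.86, Q1=17.14; dissipated=2.881
Op 2: CLOSE 3-1: Q_total=30.00, C_total=7.00, V=4.29; Q3=12.86, Q1=17.14; dissipated=0.000
Op 3: GROUND 5: Q5=0; energy lost=81.000
Op 4: CLOSE 5-1: Q_total=17.14, C_total=6.00, V=2.86; Q5=5.71, Q1=11.43; dissipated=12.245
Op 5: CLOSE 4-3: Q_total=23.86, C_total=8.00, V=2.98; Q4=14.91, Q3=8.95; dissipated=4.078
Total dissipated: 100.204 μJ

Answer: 100.20 μJ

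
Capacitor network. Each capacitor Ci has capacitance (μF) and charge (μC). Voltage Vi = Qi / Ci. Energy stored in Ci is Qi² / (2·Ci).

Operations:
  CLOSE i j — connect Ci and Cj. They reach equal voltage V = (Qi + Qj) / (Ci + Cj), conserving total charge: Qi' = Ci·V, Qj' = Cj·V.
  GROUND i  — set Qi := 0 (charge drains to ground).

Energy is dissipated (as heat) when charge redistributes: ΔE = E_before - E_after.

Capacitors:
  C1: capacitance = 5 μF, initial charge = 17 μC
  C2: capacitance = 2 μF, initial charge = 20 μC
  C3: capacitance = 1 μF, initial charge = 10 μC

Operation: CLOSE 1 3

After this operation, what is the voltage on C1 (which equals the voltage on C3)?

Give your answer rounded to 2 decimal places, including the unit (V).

Initial: C1(5μF, Q=17μC, V=3.40V), C2(2μF, Q=20μC, V=10.00V), C3(1μF, Q=10μC, V=10.00V)
Op 1: CLOSE 1-3: Q_total=27.00, C_total=6.00, V=4.50; Q1=22.50, Q3=4.50; dissipated=18.150

Answer: 4.50 V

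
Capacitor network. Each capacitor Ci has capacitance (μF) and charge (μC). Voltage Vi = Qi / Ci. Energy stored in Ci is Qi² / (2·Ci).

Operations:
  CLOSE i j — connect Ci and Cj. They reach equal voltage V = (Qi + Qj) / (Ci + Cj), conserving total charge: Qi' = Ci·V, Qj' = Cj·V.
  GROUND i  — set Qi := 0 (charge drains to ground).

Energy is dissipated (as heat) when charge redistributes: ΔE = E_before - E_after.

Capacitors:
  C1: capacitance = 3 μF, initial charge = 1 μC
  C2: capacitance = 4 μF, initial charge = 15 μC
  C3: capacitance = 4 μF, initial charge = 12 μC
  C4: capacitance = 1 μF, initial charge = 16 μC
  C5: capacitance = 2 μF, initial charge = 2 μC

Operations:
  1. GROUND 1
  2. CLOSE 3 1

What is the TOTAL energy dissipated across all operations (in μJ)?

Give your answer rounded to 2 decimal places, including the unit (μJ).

Answer: 7.88 μJ

Derivation:
Initial: C1(3μF, Q=1μC, V=0.33V), C2(4μF, Q=15μC, V=3.75V), C3(4μF, Q=12μC, V=3.00V), C4(1μF, Q=16μC, V=16.00V), C5(2μF, Q=2μC, V=1.00V)
Op 1: GROUND 1: Q1=0; energy lost=0.167
Op 2: CLOSE 3-1: Q_total=12.00, C_total=7.00, V=1.71; Q3=6.86, Q1=5.14; dissipated=7.714
Total dissipated: 7.881 μJ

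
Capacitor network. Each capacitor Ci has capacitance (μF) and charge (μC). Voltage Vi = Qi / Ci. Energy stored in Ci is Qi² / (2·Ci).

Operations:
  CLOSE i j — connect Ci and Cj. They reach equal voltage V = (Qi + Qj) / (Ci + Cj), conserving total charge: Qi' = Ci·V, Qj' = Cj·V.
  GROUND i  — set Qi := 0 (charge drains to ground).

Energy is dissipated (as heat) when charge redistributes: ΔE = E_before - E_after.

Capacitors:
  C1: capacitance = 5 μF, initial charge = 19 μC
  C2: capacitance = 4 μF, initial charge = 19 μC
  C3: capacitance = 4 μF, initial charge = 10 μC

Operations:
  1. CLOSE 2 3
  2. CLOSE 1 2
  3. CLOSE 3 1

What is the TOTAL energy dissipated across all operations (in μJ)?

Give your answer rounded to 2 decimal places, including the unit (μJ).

Answer: 5.11 μJ

Derivation:
Initial: C1(5μF, Q=19μC, V=3.80V), C2(4μF, Q=19μC, V=4.75V), C3(4μF, Q=10μC, V=2.50V)
Op 1: CLOSE 2-3: Q_total=29.00, C_total=8.00, V=3.62; Q2=14.50, Q3=14.50; dissipated=5.062
Op 2: CLOSE 1-2: Q_total=33.50, C_total=9.00, V=3.72; Q1=18.61, Q2=14.89; dissipated=0.034
Op 3: CLOSE 3-1: Q_total=33.11, C_total=9.00, V=3.68; Q3=14.72, Q1=18.40; dissipated=0.011
Total dissipated: 5.107 μJ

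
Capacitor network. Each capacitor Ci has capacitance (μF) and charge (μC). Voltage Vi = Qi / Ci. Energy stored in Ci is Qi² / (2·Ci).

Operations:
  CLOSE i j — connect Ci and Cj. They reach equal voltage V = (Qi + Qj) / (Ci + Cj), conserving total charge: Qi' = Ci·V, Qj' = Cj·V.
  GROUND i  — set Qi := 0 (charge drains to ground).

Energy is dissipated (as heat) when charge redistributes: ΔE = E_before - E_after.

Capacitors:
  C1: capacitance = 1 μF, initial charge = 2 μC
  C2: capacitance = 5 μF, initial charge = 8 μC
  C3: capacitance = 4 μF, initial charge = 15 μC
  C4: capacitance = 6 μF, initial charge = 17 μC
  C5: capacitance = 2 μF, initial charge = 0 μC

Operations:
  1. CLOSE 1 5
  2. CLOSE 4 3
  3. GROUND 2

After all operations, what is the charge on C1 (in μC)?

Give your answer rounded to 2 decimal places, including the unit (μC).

Answer: 0.67 μC

Derivation:
Initial: C1(1μF, Q=2μC, V=2.00V), C2(5μF, Q=8μC, V=1.60V), C3(4μF, Q=15μC, V=3.75V), C4(6μF, Q=17μC, V=2.83V), C5(2μF, Q=0μC, V=0.00V)
Op 1: CLOSE 1-5: Q_total=2.00, C_total=3.00, V=0.67; Q1=0.67, Q5=1.33; dissipated=1.333
Op 2: CLOSE 4-3: Q_total=32.00, C_total=10.00, V=3.20; Q4=19.20, Q3=12.80; dissipated=1.008
Op 3: GROUND 2: Q2=0; energy lost=6.400
Final charges: Q1=0.67, Q2=0.00, Q3=12.80, Q4=19.20, Q5=1.33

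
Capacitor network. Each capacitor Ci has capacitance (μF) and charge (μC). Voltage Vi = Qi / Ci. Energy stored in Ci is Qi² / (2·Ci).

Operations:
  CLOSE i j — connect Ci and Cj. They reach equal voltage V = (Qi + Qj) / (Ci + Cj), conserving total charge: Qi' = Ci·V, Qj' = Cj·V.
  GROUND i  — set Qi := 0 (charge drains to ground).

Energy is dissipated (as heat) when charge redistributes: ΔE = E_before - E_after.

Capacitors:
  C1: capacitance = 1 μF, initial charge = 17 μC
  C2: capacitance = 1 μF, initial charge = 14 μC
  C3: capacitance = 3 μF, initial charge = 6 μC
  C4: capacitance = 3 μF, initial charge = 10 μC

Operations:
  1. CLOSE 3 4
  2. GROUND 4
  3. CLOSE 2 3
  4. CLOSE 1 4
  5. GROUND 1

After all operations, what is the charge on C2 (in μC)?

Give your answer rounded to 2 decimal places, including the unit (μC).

Initial: C1(1μF, Q=17μC, V=17.00V), C2(1μF, Q=14μC, V=14.00V), C3(3μF, Q=6μC, V=2.00V), C4(3μF, Q=10μC, V=3.33V)
Op 1: CLOSE 3-4: Q_total=16.00, C_total=6.00, V=2.67; Q3=8.00, Q4=8.00; dissipated=1.333
Op 2: GROUND 4: Q4=0; energy lost=10.667
Op 3: CLOSE 2-3: Q_total=22.00, C_total=4.00, V=5.50; Q2=5.50, Q3=16.50; dissipated=48.167
Op 4: CLOSE 1-4: Q_total=17.00, C_total=4.00, V=4.25; Q1=4.25, Q4=12.75; dissipated=108.375
Op 5: GROUND 1: Q1=0; energy lost=9.031
Final charges: Q1=0.00, Q2=5.50, Q3=16.50, Q4=12.75

Answer: 5.50 μC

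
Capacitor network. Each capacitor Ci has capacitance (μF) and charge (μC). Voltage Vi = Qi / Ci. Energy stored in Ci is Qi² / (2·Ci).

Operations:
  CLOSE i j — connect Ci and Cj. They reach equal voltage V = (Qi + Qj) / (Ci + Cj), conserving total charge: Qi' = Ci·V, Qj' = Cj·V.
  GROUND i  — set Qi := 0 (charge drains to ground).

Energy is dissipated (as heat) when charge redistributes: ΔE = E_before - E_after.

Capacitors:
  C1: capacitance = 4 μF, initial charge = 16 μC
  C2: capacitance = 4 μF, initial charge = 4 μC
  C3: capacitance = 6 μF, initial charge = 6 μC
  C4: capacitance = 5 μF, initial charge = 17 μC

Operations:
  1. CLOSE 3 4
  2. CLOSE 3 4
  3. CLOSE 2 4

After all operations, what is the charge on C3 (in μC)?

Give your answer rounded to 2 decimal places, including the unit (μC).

Initial: C1(4μF, Q=16μC, V=4.00V), C2(4μF, Q=4μC, V=1.00V), C3(6μF, Q=6μC, V=1.00V), C4(5μF, Q=17μC, V=3.40V)
Op 1: CLOSE 3-4: Q_total=23.00, C_total=11.00, V=2.09; Q3=12.55, Q4=10.45; dissipated=7.855
Op 2: CLOSE 3-4: Q_total=23.00, C_total=11.00, V=2.09; Q3=12.55, Q4=10.45; dissipated=0.000
Op 3: CLOSE 2-4: Q_total=14.45, C_total=9.00, V=1.61; Q2=6.42, Q4=8.03; dissipated=1.322
Final charges: Q1=16.00, Q2=6.42, Q3=12.55, Q4=8.03

Answer: 12.55 μC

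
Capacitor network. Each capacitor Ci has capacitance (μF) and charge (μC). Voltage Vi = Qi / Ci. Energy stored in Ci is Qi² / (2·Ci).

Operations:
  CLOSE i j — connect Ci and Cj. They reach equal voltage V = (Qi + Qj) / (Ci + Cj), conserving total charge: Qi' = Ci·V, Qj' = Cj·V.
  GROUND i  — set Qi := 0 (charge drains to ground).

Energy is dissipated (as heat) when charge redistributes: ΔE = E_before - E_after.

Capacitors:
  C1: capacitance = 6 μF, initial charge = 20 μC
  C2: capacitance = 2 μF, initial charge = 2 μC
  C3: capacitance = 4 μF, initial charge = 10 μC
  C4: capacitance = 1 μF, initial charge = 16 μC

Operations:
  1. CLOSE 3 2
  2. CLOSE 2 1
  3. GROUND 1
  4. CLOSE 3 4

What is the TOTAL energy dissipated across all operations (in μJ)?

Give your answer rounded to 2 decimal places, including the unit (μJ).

Answer: 108.23 μJ

Derivation:
Initial: C1(6μF, Q=20μC, V=3.33V), C2(2μF, Q=2μC, V=1.00V), C3(4μF, Q=10μC, V=2.50V), C4(1μF, Q=16μC, V=16.00V)
Op 1: CLOSE 3-2: Q_total=12.00, C_total=6.00, V=2.00; Q3=8.00, Q2=4.00; dissipated=1.500
Op 2: CLOSE 2-1: Q_total=24.00, C_total=8.00, V=3.00; Q2=6.00, Q1=18.00; dissipated=1.333
Op 3: GROUND 1: Q1=0; energy lost=27.000
Op 4: CLOSE 3-4: Q_total=24.00, C_total=5.00, V=4.80; Q3=19.20, Q4=4.80; dissipated=78.400
Total dissipated: 108.233 μJ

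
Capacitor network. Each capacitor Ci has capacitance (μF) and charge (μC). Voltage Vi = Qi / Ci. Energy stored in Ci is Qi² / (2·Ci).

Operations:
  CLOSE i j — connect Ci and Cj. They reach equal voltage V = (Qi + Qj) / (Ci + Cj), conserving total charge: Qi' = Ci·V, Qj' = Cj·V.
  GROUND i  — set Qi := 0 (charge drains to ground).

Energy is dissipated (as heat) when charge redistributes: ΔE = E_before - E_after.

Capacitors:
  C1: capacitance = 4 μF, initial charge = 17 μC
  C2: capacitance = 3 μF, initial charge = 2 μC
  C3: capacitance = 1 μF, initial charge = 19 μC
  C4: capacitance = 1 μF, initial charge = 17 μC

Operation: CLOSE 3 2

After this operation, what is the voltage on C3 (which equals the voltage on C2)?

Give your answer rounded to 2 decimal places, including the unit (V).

Initial: C1(4μF, Q=17μC, V=4.25V), C2(3μF, Q=2μC, V=0.67V), C3(1μF, Q=19μC, V=19.00V), C4(1μF, Q=17μC, V=17.00V)
Op 1: CLOSE 3-2: Q_total=21.00, C_total=4.00, V=5.25; Q3=5.25, Q2=15.75; dissipated=126.042

Answer: 5.25 V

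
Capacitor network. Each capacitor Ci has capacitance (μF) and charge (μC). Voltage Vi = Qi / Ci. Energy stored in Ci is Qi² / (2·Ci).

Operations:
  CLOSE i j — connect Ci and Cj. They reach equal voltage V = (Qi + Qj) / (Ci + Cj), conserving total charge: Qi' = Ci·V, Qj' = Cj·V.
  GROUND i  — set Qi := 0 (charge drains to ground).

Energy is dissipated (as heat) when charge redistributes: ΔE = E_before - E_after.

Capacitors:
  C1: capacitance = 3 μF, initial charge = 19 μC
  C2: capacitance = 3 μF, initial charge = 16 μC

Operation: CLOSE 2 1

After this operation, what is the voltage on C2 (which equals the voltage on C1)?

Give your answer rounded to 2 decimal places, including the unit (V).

Initial: C1(3μF, Q=19μC, V=6.33V), C2(3μF, Q=16μC, V=5.33V)
Op 1: CLOSE 2-1: Q_total=35.00, C_total=6.00, V=5.83; Q2=17.50, Q1=17.50; dissipated=0.750

Answer: 5.83 V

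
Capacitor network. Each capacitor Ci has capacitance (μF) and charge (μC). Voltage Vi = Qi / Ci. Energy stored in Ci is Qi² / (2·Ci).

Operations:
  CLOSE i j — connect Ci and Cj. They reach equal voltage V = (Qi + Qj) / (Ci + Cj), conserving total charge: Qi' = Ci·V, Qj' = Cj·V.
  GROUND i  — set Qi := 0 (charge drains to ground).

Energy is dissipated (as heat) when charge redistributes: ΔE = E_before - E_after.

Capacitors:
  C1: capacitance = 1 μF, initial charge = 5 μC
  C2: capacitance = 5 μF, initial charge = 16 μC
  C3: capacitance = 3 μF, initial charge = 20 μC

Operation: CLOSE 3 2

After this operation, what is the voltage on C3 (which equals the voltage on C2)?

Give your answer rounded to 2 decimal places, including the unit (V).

Answer: 4.50 V

Derivation:
Initial: C1(1μF, Q=5μC, V=5.00V), C2(5μF, Q=16μC, V=3.20V), C3(3μF, Q=20μC, V=6.67V)
Op 1: CLOSE 3-2: Q_total=36.00, C_total=8.00, V=4.50; Q3=13.50, Q2=22.50; dissipated=11.267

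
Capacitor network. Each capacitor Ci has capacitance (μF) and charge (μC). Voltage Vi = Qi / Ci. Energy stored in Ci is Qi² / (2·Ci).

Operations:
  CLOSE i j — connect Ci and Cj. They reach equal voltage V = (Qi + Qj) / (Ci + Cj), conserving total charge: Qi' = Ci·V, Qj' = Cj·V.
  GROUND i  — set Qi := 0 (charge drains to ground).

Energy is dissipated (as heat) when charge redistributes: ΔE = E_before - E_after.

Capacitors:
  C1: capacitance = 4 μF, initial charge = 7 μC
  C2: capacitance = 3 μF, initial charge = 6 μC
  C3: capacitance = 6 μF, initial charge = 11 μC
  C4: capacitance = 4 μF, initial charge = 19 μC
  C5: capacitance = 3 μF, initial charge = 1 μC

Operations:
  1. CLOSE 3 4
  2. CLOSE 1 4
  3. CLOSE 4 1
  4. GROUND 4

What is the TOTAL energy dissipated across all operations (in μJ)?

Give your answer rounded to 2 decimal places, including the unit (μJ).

Answer: 23.05 μJ

Derivation:
Initial: C1(4μF, Q=7μC, V=1.75V), C2(3μF, Q=6μC, V=2.00V), C3(6μF, Q=11μC, V=1.83V), C4(4μF, Q=19μC, V=4.75V), C5(3μF, Q=1μC, V=0.33V)
Op 1: CLOSE 3-4: Q_total=30.00, C_total=10.00, V=3.00; Q3=18.00, Q4=12.00; dissipated=10.208
Op 2: CLOSE 1-4: Q_total=19.00, C_total=8.00, V=2.38; Q1=9.50, Q4=9.50; dissipated=1.562
Op 3: CLOSE 4-1: Q_total=19.00, C_total=8.00, V=2.38; Q4=9.50, Q1=9.50; dissipated=0.000
Op 4: GROUND 4: Q4=0; energy lost=11.281
Total dissipated: 23.052 μJ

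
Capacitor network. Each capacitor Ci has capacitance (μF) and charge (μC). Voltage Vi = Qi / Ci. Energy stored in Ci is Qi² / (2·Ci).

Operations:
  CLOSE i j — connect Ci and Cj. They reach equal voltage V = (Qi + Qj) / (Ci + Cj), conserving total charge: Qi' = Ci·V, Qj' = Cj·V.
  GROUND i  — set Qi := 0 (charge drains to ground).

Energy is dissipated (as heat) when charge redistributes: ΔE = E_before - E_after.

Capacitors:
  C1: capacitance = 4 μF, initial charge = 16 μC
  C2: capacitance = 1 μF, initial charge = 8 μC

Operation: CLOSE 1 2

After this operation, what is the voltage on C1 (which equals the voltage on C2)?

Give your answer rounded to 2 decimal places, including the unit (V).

Initial: C1(4μF, Q=16μC, V=4.00V), C2(1μF, Q=8μC, V=8.00V)
Op 1: CLOSE 1-2: Q_total=24.00, C_total=5.00, V=4.80; Q1=19.20, Q2=4.80; dissipated=6.400

Answer: 4.80 V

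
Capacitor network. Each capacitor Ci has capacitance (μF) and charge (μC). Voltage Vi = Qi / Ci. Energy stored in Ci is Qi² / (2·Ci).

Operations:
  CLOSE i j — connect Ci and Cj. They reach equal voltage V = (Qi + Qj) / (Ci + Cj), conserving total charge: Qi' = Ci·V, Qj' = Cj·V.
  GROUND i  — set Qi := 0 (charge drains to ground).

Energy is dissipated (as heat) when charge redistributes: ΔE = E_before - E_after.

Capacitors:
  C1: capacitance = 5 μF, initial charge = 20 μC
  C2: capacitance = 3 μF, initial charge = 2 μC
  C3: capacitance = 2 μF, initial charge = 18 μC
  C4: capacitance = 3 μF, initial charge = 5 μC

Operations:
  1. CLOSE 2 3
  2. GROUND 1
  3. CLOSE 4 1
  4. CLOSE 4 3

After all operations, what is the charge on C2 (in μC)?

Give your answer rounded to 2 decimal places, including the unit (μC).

Initial: C1(5μF, Q=20μC, V=4.00V), C2(3μF, Q=2μC, V=0.67V), C3(2μF, Q=18μC, V=9.00V), C4(3μF, Q=5μC, V=1.67V)
Op 1: CLOSE 2-3: Q_total=20.00, C_total=5.00, V=4.00; Q2=12.00, Q3=8.00; dissipated=41.667
Op 2: GROUND 1: Q1=0; energy lost=40.000
Op 3: CLOSE 4-1: Q_total=5.00, C_total=8.00, V=0.62; Q4=1.88, Q1=3.12; dissipated=2.604
Op 4: CLOSE 4-3: Q_total=9.88, C_total=5.00, V=1.98; Q4=5.92, Q3=3.95; dissipated=6.834
Final charges: Q1=3.12, Q2=12.00, Q3=3.95, Q4=5.92

Answer: 12.00 μC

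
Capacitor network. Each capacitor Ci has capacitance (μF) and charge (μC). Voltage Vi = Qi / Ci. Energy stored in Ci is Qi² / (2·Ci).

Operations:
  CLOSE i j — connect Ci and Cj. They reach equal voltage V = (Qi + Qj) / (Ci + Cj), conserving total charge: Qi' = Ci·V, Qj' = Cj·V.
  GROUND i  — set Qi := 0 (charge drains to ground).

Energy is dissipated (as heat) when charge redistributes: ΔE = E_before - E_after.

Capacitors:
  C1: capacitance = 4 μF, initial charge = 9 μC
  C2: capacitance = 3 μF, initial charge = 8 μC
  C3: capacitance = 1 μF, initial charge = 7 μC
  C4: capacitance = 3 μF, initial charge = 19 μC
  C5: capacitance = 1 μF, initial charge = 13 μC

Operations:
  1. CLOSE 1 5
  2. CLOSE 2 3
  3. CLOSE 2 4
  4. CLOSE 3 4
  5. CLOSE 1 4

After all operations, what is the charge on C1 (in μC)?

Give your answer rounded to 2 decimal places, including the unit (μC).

Answer: 18.15 μC

Derivation:
Initial: C1(4μF, Q=9μC, V=2.25V), C2(3μF, Q=8μC, V=2.67V), C3(1μF, Q=7μC, V=7.00V), C4(3μF, Q=19μC, V=6.33V), C5(1μF, Q=13μC, V=13.00V)
Op 1: CLOSE 1-5: Q_total=22.00, C_total=5.00, V=4.40; Q1=17.60, Q5=4.40; dissipated=46.225
Op 2: CLOSE 2-3: Q_total=15.00, C_total=4.00, V=3.75; Q2=11.25, Q3=3.75; dissipated=7.042
Op 3: CLOSE 2-4: Q_total=30.25, C_total=6.00, V=5.04; Q2=15.12, Q4=15.12; dissipated=5.005
Op 4: CLOSE 3-4: Q_total=18.88, C_total=4.00, V=4.72; Q3=4.72, Q4=14.16; dissipated=0.626
Op 5: CLOSE 1-4: Q_total=31.76, C_total=7.00, V=4.54; Q1=18.15, Q4=13.61; dissipated=0.087
Final charges: Q1=18.15, Q2=15.12, Q3=4.72, Q4=13.61, Q5=4.40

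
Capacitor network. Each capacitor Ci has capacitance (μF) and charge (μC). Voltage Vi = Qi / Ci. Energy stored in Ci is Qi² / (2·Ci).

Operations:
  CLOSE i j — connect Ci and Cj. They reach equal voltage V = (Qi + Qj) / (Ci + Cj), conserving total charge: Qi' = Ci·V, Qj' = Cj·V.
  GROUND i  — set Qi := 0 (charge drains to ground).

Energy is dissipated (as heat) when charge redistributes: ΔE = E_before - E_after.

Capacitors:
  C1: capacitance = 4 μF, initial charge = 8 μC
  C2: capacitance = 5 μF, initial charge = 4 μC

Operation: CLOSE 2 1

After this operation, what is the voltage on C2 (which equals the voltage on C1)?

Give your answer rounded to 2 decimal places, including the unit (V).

Answer: 1.33 V

Derivation:
Initial: C1(4μF, Q=8μC, V=2.00V), C2(5μF, Q=4μC, V=0.80V)
Op 1: CLOSE 2-1: Q_total=12.00, C_total=9.00, V=1.33; Q2=6.67, Q1=5.33; dissipated=1.600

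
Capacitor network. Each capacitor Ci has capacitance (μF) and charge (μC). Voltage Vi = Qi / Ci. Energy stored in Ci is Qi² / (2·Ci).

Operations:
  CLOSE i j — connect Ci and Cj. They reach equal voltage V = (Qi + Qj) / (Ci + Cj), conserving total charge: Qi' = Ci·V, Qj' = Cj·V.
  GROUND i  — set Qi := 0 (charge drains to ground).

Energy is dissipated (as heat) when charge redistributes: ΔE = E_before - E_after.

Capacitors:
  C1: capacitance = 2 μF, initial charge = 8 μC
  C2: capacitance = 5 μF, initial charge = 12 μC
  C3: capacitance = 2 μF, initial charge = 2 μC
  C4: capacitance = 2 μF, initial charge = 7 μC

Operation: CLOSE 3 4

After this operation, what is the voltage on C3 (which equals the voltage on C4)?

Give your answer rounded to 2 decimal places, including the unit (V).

Initial: C1(2μF, Q=8μC, V=4.00V), C2(5μF, Q=12μC, V=2.40V), C3(2μF, Q=2μC, V=1.00V), C4(2μF, Q=7μC, V=3.50V)
Op 1: CLOSE 3-4: Q_total=9.00, C_total=4.00, V=2.25; Q3=4.50, Q4=4.50; dissipated=3.125

Answer: 2.25 V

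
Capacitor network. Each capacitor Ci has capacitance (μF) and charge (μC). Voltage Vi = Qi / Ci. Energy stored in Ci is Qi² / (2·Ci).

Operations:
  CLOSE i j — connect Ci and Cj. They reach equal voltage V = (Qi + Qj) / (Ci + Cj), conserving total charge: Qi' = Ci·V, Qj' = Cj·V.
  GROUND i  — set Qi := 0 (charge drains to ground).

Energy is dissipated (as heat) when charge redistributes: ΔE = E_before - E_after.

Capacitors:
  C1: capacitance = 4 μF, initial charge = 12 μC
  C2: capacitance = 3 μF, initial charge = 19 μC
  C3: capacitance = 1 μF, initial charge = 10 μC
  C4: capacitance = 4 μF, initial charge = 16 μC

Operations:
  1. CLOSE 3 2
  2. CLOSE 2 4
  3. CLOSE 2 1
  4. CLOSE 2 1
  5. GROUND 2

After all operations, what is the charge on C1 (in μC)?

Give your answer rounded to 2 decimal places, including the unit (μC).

Answer: 16.10 μC

Derivation:
Initial: C1(4μF, Q=12μC, V=3.00V), C2(3μF, Q=19μC, V=6.33V), C3(1μF, Q=10μC, V=10.00V), C4(4μF, Q=16μC, V=4.00V)
Op 1: CLOSE 3-2: Q_total=29.00, C_total=4.00, V=7.25; Q3=7.25, Q2=21.75; dissipated=5.042
Op 2: CLOSE 2-4: Q_total=37.75, C_total=7.00, V=5.39; Q2=16.18, Q4=21.57; dissipated=9.054
Op 3: CLOSE 2-1: Q_total=28.18, C_total=7.00, V=4.03; Q2=12.08, Q1=16.10; dissipated=4.908
Op 4: CLOSE 2-1: Q_total=28.18, C_total=7.00, V=4.03; Q2=12.08, Q1=16.10; dissipated=0.000
Op 5: GROUND 2: Q2=0; energy lost=24.307
Final charges: Q1=16.10, Q2=0.00, Q3=7.25, Q4=21.57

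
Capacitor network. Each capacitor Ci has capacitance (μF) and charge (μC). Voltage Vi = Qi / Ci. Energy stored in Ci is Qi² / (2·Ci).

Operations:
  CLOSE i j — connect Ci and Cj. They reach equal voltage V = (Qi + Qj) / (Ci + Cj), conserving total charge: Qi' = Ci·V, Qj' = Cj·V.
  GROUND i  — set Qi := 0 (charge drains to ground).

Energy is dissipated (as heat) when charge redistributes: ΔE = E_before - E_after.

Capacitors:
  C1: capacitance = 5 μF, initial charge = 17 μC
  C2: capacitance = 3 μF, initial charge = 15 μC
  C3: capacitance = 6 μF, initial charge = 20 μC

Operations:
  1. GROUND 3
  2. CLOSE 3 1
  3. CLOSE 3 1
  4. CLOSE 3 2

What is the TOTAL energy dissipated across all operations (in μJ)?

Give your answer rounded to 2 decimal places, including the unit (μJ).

Initial: C1(5μF, Q=17μC, V=3.40V), C2(3μF, Q=15μC, V=5.00V), C3(6μF, Q=20μC, V=3.33V)
Op 1: GROUND 3: Q3=0; energy lost=33.333
Op 2: CLOSE 3-1: Q_total=17.00, C_total=11.00, V=1.55; Q3=9.27, Q1=7.73; dissipated=15.764
Op 3: CLOSE 3-1: Q_total=17.00, C_total=11.00, V=1.55; Q3=9.27, Q1=7.73; dissipated=0.000
Op 4: CLOSE 3-2: Q_total=24.27, C_total=9.00, V=2.70; Q3=16.18, Q2=8.09; dissipated=11.934
Total dissipated: 61.031 μJ

Answer: 61.03 μJ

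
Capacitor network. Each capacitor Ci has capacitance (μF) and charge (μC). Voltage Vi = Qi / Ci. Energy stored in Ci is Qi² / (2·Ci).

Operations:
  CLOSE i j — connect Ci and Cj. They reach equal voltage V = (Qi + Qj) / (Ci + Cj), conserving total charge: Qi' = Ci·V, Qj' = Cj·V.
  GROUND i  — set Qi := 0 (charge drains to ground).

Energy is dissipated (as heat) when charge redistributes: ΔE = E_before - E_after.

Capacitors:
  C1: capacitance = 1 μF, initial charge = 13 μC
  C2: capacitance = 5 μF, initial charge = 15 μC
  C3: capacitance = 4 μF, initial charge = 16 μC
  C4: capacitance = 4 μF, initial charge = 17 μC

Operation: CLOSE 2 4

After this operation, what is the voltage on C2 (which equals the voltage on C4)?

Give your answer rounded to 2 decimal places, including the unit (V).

Initial: C1(1μF, Q=13μC, V=13.00V), C2(5μF, Q=15μC, V=3.00V), C3(4μF, Q=16μC, V=4.00V), C4(4μF, Q=17μC, V=4.25V)
Op 1: CLOSE 2-4: Q_total=32.00, C_total=9.00, V=3.56; Q2=17.78, Q4=14.22; dissipated=1.736

Answer: 3.56 V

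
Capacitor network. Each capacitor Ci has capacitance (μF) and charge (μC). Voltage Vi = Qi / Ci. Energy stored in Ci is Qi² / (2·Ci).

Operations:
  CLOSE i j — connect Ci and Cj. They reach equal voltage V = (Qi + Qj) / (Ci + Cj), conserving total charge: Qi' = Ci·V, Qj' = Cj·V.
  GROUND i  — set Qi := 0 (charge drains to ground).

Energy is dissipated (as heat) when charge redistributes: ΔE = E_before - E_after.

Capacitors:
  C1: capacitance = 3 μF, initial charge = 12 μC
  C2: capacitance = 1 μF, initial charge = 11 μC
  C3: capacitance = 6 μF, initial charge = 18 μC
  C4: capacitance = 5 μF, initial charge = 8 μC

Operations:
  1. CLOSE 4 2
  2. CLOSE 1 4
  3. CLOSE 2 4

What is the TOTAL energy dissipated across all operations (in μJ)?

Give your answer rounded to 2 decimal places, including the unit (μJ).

Initial: C1(3μF, Q=12μC, V=4.00V), C2(1μF, Q=11μC, V=11.00V), C3(6μF, Q=18μC, V=3.00V), C4(5μF, Q=8μC, V=1.60V)
Op 1: CLOSE 4-2: Q_total=19.00, C_total=6.00, V=3.17; Q4=15.83, Q2=3.17; dissipated=36.817
Op 2: CLOSE 1-4: Q_total=27.83, C_total=8.00, V=3.48; Q1=10.44, Q4=17.40; dissipated=0.651
Op 3: CLOSE 2-4: Q_total=20.56, C_total=6.00, V=3.43; Q2=3.43, Q4=17.14; dissipated=0.041
Total dissipated: 37.508 μJ

Answer: 37.51 μJ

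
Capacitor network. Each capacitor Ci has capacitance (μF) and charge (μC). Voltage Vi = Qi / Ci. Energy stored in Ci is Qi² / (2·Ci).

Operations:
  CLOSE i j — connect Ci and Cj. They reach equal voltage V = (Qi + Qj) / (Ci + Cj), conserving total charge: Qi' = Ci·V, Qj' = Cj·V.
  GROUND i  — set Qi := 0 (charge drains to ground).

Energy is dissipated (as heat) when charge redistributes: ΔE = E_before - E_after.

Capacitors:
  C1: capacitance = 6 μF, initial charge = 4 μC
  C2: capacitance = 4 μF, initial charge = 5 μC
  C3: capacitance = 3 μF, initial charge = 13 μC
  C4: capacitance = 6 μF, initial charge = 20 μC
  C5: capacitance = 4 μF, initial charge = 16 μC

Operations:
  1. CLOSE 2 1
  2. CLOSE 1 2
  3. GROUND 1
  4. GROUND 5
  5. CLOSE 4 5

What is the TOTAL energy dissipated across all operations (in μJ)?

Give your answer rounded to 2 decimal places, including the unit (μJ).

Initial: C1(6μF, Q=4μC, V=0.67V), C2(4μF, Q=5μC, V=1.25V), C3(3μF, Q=13μC, V=4.33V), C4(6μF, Q=20μC, V=3.33V), C5(4μF, Q=16μC, V=4.00V)
Op 1: CLOSE 2-1: Q_total=9.00, C_total=10.00, V=0.90; Q2=3.60, Q1=5.40; dissipated=0.408
Op 2: CLOSE 1-2: Q_total=9.00, C_total=10.00, V=0.90; Q1=5.40, Q2=3.60; dissipated=0.000
Op 3: GROUND 1: Q1=0; energy lost=2.430
Op 4: GROUND 5: Q5=0; energy lost=32.000
Op 5: CLOSE 4-5: Q_total=20.00, C_total=10.00, V=2.00; Q4=12.00, Q5=8.00; dissipated=13.333
Total dissipated: 48.172 μJ

Answer: 48.17 μJ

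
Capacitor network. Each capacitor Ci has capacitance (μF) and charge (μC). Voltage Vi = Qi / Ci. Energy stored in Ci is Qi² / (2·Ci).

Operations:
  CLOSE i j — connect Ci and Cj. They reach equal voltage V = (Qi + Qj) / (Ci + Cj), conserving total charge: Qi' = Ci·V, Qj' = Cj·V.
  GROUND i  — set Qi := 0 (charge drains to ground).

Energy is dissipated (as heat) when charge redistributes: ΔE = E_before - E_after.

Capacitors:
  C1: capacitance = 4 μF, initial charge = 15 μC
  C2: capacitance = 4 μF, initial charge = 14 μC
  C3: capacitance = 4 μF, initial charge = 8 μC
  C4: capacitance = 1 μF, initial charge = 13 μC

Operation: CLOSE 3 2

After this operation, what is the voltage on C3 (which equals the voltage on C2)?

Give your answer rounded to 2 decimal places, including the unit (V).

Answer: 2.75 V

Derivation:
Initial: C1(4μF, Q=15μC, V=3.75V), C2(4μF, Q=14μC, V=3.50V), C3(4μF, Q=8μC, V=2.00V), C4(1μF, Q=13μC, V=13.00V)
Op 1: CLOSE 3-2: Q_total=22.00, C_total=8.00, V=2.75; Q3=11.00, Q2=11.00; dissipated=2.250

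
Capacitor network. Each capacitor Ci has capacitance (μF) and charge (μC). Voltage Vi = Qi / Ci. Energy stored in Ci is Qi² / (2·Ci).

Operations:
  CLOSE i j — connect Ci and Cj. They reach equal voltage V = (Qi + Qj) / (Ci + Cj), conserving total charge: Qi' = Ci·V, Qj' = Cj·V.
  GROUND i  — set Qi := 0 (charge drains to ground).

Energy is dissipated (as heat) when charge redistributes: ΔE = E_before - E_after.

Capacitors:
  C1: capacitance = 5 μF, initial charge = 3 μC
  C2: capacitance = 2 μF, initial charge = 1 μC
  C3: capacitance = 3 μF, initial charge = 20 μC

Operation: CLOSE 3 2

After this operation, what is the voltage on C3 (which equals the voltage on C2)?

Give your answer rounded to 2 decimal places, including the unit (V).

Initial: C1(5μF, Q=3μC, V=0.60V), C2(2μF, Q=1μC, V=0.50V), C3(3μF, Q=20μC, V=6.67V)
Op 1: CLOSE 3-2: Q_total=21.00, C_total=5.00, V=4.20; Q3=12.60, Q2=8.40; dissipated=22.817

Answer: 4.20 V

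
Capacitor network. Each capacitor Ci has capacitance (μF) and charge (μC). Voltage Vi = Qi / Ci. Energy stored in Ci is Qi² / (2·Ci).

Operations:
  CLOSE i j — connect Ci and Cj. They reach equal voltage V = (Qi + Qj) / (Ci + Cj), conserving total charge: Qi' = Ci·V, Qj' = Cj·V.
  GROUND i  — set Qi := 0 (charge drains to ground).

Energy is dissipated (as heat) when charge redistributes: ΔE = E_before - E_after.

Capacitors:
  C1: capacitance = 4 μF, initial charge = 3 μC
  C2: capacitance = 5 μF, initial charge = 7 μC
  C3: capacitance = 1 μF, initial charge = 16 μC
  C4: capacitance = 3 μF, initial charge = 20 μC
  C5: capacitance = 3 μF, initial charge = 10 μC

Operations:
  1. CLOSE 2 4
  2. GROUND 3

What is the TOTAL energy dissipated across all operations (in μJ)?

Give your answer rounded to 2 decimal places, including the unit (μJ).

Initial: C1(4μF, Q=3μC, V=0.75V), C2(5μF, Q=7μC, V=1.40V), C3(1μF, Q=16μC, V=16.00V), C4(3μF, Q=20μC, V=6.67V), C5(3μF, Q=10μC, V=3.33V)
Op 1: CLOSE 2-4: Q_total=27.00, C_total=8.00, V=3.38; Q2=16.88, Q4=10.12; dissipated=26.004
Op 2: GROUND 3: Q3=0; energy lost=128.000
Total dissipated: 154.004 μJ

Answer: 154.00 μJ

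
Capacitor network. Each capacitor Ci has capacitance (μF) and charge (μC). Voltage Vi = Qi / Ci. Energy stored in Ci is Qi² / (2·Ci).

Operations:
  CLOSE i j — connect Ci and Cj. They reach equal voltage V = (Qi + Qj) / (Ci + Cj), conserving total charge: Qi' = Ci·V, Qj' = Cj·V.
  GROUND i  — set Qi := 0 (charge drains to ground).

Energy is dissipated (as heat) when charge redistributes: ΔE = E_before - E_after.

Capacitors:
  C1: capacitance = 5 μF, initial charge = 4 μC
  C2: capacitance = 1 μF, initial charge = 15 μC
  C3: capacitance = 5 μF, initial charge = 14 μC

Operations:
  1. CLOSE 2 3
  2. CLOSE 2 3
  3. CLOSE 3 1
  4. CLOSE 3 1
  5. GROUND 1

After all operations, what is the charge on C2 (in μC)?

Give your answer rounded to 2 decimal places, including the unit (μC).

Initial: C1(5μF, Q=4μC, V=0.80V), C2(1μF, Q=15μC, V=15.00V), C3(5μF, Q=14μC, V=2.80V)
Op 1: CLOSE 2-3: Q_total=29.00, C_total=6.00, V=4.83; Q2=4.83, Q3=24.17; dissipated=62.017
Op 2: CLOSE 2-3: Q_total=29.00, C_total=6.00, V=4.83; Q2=4.83, Q3=24.17; dissipated=0.000
Op 3: CLOSE 3-1: Q_total=28.17, C_total=10.00, V=2.82; Q3=14.08, Q1=14.08; dissipated=20.335
Op 4: CLOSE 3-1: Q_total=28.17, C_total=10.00, V=2.82; Q3=14.08, Q1=14.08; dissipated=0.000
Op 5: GROUND 1: Q1=0; energy lost=19.834
Final charges: Q1=0.00, Q2=4.83, Q3=14.08

Answer: 4.83 μC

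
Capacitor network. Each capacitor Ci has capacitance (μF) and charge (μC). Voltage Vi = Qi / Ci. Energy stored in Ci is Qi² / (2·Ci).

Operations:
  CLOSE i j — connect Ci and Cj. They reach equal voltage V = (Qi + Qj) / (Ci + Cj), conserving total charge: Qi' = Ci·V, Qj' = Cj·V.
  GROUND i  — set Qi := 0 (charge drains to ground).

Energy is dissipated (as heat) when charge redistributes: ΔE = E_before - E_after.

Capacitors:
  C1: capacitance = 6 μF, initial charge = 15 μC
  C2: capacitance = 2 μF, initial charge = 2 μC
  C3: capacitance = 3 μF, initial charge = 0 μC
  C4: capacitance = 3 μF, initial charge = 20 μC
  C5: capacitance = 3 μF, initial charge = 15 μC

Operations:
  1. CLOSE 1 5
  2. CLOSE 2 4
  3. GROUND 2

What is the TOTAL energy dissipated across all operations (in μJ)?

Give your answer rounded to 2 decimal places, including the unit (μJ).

Initial: C1(6μF, Q=15μC, V=2.50V), C2(2μF, Q=2μC, V=1.00V), C3(3μF, Q=0μC, V=0.00V), C4(3μF, Q=20μC, V=6.67V), C5(3μF, Q=15μC, V=5.00V)
Op 1: CLOSE 1-5: Q_total=30.00, C_total=9.00, V=3.33; Q1=20.00, Q5=10.00; dissipated=6.250
Op 2: CLOSE 2-4: Q_total=22.00, C_total=5.00, V=4.40; Q2=8.80, Q4=13.20; dissipated=19.267
Op 3: GROUND 2: Q2=0; energy lost=19.360
Total dissipated: 44.877 μJ

Answer: 44.88 μJ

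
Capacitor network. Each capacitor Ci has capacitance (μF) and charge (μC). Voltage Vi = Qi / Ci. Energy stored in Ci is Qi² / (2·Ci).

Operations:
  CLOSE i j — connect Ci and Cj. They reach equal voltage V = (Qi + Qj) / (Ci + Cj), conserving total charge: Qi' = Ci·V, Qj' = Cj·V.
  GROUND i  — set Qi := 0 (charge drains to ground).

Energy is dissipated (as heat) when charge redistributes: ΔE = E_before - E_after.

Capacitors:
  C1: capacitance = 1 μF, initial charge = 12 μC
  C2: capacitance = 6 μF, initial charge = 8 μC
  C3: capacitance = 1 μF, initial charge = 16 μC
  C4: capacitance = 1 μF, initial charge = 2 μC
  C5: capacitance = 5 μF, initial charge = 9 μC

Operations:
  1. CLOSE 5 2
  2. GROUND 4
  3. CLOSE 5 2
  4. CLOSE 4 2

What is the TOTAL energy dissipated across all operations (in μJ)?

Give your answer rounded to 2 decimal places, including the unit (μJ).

Initial: C1(1μF, Q=12μC, V=12.00V), C2(6μF, Q=8μC, V=1.33V), C3(1μF, Q=16μC, V=16.00V), C4(1μF, Q=2μC, V=2.00V), C5(5μF, Q=9μC, V=1.80V)
Op 1: CLOSE 5-2: Q_total=17.00, C_total=11.00, V=1.55; Q5=7.73, Q2=9.27; dissipated=0.297
Op 2: GROUND 4: Q4=0; energy lost=2.000
Op 3: CLOSE 5-2: Q_total=17.00, C_total=11.00, V=1.55; Q5=7.73, Q2=9.27; dissipated=0.000
Op 4: CLOSE 4-2: Q_total=9.27, C_total=7.00, V=1.32; Q4=1.32, Q2=7.95; dissipated=1.024
Total dissipated: 3.321 μJ

Answer: 3.32 μJ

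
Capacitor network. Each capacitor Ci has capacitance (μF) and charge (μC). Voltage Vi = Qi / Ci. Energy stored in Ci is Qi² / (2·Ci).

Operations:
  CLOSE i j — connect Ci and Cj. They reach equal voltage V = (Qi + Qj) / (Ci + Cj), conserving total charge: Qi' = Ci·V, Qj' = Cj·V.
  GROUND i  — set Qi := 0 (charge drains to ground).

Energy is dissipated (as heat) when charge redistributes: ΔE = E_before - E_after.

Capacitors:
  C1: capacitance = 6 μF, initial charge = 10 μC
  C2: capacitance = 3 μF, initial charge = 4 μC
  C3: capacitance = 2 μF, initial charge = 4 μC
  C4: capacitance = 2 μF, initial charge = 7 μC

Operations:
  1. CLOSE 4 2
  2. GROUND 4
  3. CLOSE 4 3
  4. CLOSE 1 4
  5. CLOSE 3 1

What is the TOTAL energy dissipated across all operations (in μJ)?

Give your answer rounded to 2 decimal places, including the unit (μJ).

Answer: 10.18 μJ

Derivation:
Initial: C1(6μF, Q=10μC, V=1.67V), C2(3μF, Q=4μC, V=1.33V), C3(2μF, Q=4μC, V=2.00V), C4(2μF, Q=7μC, V=3.50V)
Op 1: CLOSE 4-2: Q_total=11.00, C_total=5.00, V=2.20; Q4=4.40, Q2=6.60; dissipated=2.817
Op 2: GROUND 4: Q4=0; energy lost=4.840
Op 3: CLOSE 4-3: Q_total=4.00, C_total=4.00, V=1.00; Q4=2.00, Q3=2.00; dissipated=2.000
Op 4: CLOSE 1-4: Q_total=12.00, C_total=8.00, V=1.50; Q1=9.00, Q4=3.00; dissipated=0.333
Op 5: CLOSE 3-1: Q_total=11.00, C_total=8.00, V=1.38; Q3=2.75, Q1=8.25; dissipated=0.188
Total dissipated: 10.178 μJ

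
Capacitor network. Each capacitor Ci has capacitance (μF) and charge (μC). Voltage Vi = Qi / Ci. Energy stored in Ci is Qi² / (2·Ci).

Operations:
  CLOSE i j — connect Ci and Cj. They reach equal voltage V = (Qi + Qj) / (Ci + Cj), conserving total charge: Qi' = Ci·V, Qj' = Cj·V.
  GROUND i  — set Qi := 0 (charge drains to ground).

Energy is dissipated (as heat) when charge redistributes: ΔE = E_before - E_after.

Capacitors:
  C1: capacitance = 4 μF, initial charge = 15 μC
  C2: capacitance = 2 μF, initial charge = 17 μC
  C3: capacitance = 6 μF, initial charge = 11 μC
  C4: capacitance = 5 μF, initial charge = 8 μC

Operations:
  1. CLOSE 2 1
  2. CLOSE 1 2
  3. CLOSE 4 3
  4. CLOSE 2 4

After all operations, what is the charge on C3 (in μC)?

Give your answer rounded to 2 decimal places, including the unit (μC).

Initial: C1(4μF, Q=15μC, V=3.75V), C2(2μF, Q=17μC, V=8.50V), C3(6μF, Q=11μC, V=1.83V), C4(5μF, Q=8μC, V=1.60V)
Op 1: CLOSE 2-1: Q_total=32.00, C_total=6.00, V=5.33; Q2=10.67, Q1=21.33; dissipated=15.042
Op 2: CLOSE 1-2: Q_total=32.00, C_total=6.00, V=5.33; Q1=21.33, Q2=10.67; dissipated=0.000
Op 3: CLOSE 4-3: Q_total=19.00, C_total=11.00, V=1.73; Q4=8.64, Q3=10.36; dissipated=0.074
Op 4: CLOSE 2-4: Q_total=19.30, C_total=7.00, V=2.76; Q2=5.52, Q4=13.79; dissipated=9.288
Final charges: Q1=21.33, Q2=5.52, Q3=10.36, Q4=13.79

Answer: 10.36 μC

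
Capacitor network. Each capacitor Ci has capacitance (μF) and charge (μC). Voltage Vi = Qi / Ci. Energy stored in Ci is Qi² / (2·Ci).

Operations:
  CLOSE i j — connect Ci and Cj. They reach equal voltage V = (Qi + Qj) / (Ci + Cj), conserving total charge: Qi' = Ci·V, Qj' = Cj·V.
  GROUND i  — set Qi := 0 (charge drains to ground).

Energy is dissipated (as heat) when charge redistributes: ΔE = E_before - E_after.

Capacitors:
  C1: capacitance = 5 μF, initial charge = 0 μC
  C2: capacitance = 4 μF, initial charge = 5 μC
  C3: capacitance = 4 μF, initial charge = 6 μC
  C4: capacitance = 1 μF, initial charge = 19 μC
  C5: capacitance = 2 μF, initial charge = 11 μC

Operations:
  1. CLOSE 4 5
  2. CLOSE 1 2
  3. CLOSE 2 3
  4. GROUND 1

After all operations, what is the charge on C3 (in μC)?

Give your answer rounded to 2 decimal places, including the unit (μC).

Initial: C1(5μF, Q=0μC, V=0.00V), C2(4μF, Q=5μC, V=1.25V), C3(4μF, Q=6μC, V=1.50V), C4(1μF, Q=19μC, V=19.00V), C5(2μF, Q=11μC, V=5.50V)
Op 1: CLOSE 4-5: Q_total=30.00, C_total=3.00, V=10.00; Q4=10.00, Q5=20.00; dissipated=60.750
Op 2: CLOSE 1-2: Q_total=5.00, C_total=9.00, V=0.56; Q1=2.78, Q2=2.22; dissipated=1.736
Op 3: CLOSE 2-3: Q_total=8.22, C_total=8.00, V=1.03; Q2=4.11, Q3=4.11; dissipated=0.892
Op 4: GROUND 1: Q1=0; energy lost=0.772
Final charges: Q1=0.00, Q2=4.11, Q3=4.11, Q4=10.00, Q5=20.00

Answer: 4.11 μC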